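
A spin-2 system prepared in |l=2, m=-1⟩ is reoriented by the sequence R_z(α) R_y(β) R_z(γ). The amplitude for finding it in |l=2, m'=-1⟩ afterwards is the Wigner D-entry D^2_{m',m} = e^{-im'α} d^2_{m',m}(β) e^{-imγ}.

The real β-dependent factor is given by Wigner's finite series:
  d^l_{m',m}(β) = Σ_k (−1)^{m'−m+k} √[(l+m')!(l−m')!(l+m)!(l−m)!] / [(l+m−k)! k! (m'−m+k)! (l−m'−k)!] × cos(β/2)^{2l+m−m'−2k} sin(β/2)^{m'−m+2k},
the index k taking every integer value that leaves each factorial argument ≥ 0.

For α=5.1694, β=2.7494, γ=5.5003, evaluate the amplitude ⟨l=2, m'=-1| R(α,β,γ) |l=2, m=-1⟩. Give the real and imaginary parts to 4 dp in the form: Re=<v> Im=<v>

Split into d^2_{-1,-1}(β=2.7494) × two z-phases.
Half-angle: c=0.194842, s=0.980835. N=√(1·6·1·6)=6.000000
Admissible k: 0..1 (factorial args all ≥0)
  k=0: (−1)^0·6.0000/(6)·0.1948^4·0.9808^0 = +0.001441
  k=1: (−1)^1·6.0000/(2)·0.1948^2·0.9808^2 = -0.109567
d^2_{-1,-1}(2.7494) = +0.001441 -0.109567 = -0.108125
D = (+0.441268-0.897375i)·(-0.108125)·(+0.708881-0.705328i) = +0.034615+0.102435i

Re=0.0346 Im=0.1024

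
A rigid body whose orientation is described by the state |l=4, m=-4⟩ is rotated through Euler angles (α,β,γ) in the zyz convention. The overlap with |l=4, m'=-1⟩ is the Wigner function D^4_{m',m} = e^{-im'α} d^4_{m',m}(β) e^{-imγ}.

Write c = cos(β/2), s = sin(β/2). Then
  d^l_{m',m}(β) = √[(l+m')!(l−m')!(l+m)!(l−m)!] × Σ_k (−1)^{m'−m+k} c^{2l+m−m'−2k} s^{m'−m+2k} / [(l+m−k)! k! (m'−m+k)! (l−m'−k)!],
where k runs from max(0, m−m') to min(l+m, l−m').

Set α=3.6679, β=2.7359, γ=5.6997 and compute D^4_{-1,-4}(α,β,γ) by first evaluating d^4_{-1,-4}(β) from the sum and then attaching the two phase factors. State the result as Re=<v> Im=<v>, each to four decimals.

First d^4_{-1,-4}(β=2.7359), then the phase factors e^{-i(-1)α} and e^{-i(-4)γ}:
Half-angle: c=0.201458, s=0.979497. N=√(6·120·1·40320)=5387.986637
k: max(0,(-4)−(-1))=0 … min(4+(-4),4−(-1))=0
  k=0: (−1)^3·5387.9866/(720)·0.2015^5·0.9795^3 = -0.002334
d^4_{-1,-4}(2.7359) = -0.002334
Attach z-rotation phases: D = e^{-i(-1)(3.6679)}·(-0.002334)·e^{-i(-4)(5.6997)} = -0.000548-0.002268i

Re=-0.0005 Im=-0.0023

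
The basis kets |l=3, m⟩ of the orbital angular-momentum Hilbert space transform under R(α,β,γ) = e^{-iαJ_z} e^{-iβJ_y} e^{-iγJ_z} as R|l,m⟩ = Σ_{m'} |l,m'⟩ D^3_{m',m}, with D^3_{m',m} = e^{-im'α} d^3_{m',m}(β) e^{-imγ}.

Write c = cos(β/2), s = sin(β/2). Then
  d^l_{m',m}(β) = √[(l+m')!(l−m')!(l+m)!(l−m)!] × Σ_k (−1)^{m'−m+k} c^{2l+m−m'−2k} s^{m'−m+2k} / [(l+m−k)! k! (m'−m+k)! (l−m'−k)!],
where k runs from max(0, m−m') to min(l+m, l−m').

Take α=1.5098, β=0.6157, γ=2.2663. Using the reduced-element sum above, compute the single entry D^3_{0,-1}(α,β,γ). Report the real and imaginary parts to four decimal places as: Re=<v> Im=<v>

First d^3_{0,-1}(β=0.6157), then the phase factors e^{-i(0)α} and e^{-i(-1)γ}:
Half-angle: c=0.952987, s=0.303010. N=√(6·6·2·24)=41.569219
k: max(0,(-1)−(0))=0 … min(3+(-1),3−(0))=2
  k=0: (−1)^1·41.5692/(12)·0.9530^5·0.3030^1 = -0.825056
  k=1: (−1)^2·41.5692/(4)·0.9530^3·0.3030^3 = +0.250234
  k=2: (−1)^3·41.5692/(12)·0.9530^1·0.3030^5 = -0.008433
d^3_{0,-1}(0.6157) = -0.825056 +0.250234 -0.008433 = -0.583255
Attach z-rotation phases: D = e^{-i(0)(1.5098)}·(-0.583255)·e^{-i(-1)(2.2663)} = +0.373734-0.447783i

Re=0.3737 Im=-0.4478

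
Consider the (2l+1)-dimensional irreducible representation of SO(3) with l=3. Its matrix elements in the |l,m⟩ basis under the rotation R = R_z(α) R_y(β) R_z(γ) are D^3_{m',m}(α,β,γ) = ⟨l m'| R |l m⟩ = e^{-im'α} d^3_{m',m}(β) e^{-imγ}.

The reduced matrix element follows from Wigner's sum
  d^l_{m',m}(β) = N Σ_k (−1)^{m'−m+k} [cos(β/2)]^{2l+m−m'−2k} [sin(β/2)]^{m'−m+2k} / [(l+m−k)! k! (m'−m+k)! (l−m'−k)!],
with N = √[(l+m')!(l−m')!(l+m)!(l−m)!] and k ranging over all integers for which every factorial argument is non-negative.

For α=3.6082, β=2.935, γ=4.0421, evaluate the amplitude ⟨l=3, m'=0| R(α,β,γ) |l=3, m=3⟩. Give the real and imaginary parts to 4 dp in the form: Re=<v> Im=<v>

D^3_{0,3}(3.6082,2.935,4.0421) = e^{-i·0·3.6082}·d^3_{0,3}(2.935)·e^{-i·3·4.0421}. Compute d first:
Half-angle: c=0.103113, s=0.994670. N=√(6·6·720·1)=160.996894
k: max(0,(3)−(0))=3 … min(3+(3),3−(0))=3
  k=3: (−1)^0·160.9969/(36)·0.1031^3·0.9947^3 = +0.004825
d^3_{0,3}(2.935) = +0.004825
D = (+1.000000+0.000000i)·(+0.004825)·(+0.904722+0.426003i) = +0.004365+0.002055i

Re=0.0044 Im=0.0021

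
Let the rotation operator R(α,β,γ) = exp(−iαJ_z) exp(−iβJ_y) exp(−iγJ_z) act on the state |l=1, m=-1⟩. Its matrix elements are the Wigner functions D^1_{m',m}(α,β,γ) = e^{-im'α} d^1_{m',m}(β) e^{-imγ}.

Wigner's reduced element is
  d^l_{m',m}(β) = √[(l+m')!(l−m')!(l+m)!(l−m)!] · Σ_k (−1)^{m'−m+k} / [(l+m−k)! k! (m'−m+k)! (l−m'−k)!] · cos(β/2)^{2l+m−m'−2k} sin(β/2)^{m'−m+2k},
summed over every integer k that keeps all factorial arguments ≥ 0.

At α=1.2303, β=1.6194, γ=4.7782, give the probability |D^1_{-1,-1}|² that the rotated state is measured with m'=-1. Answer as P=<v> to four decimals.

P=0.2263

D^1_{-1,-1}(1.2303,1.6194,4.7782) = e^{-i·-1·1.2303}·d^1_{-1,-1}(1.6194)·e^{-i·-1·4.7782}. Compute d first:
With c≡cos(β/2)=0.689716 and s≡sin(β/2)=0.724080, N=[1·2·1·2]^{1/2}=2.000000
k: max(0,(-1)−(-1))=0 … min(1+(-1),1−(-1))=0
  k=0: (−1)^0·2.0000/(2)·0.6897^2·0.7241^0 = +0.475708
d^1_{-1,-1}(1.6194) = +0.475708
|D^1_{-1,-1}|² = |d^1_{-1,-1}(β)|² = (+0.475708)² = 0.226298 (the z-rotation phases have unit modulus)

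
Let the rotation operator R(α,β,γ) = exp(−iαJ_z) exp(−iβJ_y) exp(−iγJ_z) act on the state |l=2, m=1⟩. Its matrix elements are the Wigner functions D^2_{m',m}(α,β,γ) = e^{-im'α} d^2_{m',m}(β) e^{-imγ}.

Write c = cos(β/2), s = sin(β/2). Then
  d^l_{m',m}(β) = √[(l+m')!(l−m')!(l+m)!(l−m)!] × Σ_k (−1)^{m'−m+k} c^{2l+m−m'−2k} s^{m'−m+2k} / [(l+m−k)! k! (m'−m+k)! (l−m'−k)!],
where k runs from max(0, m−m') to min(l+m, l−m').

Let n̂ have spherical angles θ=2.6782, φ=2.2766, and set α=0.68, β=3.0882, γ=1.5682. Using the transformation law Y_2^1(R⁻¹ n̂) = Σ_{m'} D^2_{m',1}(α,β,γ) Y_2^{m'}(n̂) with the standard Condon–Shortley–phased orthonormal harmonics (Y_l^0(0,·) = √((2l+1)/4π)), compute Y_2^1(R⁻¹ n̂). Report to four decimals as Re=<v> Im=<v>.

Need the full column D^2_{m',1} for m'=−2..2 at α=0.68, β=3.0882, γ=1.5682.
cos(β/2)=0.026693, sin(β/2)=0.999644
d^2_{-2,1}: single k=3 term ⇒ +0.053329;  D = +0.052178-0.011023i
d^2_{-1,1}: k∈[2..3] ⇒ +0.002136 -0.998575 = -0.996439;  D = -0.628564+0.773175i
d^2_{0,1}: k∈[1..2] ⇒ +0.000047 -0.065315 = -0.065268;  D = -0.000169+0.065268i
d^2_{1,1}: k∈[0..1] ⇒ +0.000001 -0.002136 = -0.002136;  D = +0.001338+0.001664i
d^2_{2,1}: single k=0 term ⇒ -0.000038;  D = +0.000037+0.000008i
Y_2^{m'}(θ=2.6782,φ=2.2766) and Σ D·Y over m':
  (+0.0522-0.0110i)·(-0.0122+0.0762i)  (-0.6286+0.7732i)·(+0.2004+0.2351i)  (-0.0002+0.0653i)·(+0.4417+0.0000i)  (+0.0013+0.0017i)·(-0.2004+0.2351i)  (+0.0000+0.0000i)·(-0.0122-0.0762i)
Y_2^1(R⁻¹ n̂) = -0.308251+0.040063i

Re=-0.3083 Im=0.0401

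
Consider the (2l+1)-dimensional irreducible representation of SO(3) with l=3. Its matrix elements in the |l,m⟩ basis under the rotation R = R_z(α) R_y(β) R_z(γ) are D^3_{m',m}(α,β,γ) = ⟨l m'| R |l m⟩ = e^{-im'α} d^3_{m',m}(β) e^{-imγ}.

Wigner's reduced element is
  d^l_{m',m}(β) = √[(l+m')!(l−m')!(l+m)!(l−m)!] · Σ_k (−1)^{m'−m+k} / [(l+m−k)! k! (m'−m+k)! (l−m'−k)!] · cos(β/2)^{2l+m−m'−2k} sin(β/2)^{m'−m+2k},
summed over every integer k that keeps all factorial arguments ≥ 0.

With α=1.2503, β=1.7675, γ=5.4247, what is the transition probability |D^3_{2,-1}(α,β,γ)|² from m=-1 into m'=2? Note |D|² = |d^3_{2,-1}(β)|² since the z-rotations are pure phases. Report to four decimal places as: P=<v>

First d^3_{2,-1}(β=1.7675), then the phase factors e^{-i(2)α} and e^{-i(-1)γ}:
Half-angle: c=0.634256, s=0.773123. N=√(120·1·2·24)=75.894664
k: max(0,(-1)−(2))=0 … min(3+(-1),3−(2))=1
  k=0: (−1)^3·75.8947/(12)·0.6343^3·0.7731^3 = -0.745710
  k=1: (−1)^4·75.8947/(24)·0.6343^1·0.7731^5 = +0.553997
d^3_{2,-1}(1.7675) = -0.745710 +0.553997 = -0.191713
|D^3_{2,-1}|² = |d^3_{2,-1}(β)|² = (-0.191713)² = 0.036754 (the z-rotation phases have unit modulus)

P=0.0368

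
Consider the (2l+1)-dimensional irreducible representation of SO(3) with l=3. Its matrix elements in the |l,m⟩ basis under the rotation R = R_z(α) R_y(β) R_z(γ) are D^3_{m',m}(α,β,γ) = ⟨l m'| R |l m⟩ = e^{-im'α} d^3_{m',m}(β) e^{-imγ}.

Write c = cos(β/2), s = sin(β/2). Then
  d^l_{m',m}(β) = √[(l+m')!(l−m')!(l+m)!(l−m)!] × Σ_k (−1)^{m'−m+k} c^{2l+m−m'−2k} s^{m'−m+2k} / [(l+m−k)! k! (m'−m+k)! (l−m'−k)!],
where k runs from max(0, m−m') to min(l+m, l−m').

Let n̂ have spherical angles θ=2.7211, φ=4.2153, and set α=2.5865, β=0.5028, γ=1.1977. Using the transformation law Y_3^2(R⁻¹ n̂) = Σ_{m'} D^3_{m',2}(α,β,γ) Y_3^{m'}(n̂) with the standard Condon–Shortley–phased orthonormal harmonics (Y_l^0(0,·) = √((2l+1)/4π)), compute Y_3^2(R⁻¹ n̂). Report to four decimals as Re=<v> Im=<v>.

Need the full column D^3_{m',2} for m'=−3..3 at α=2.5865, β=0.5028, γ=1.1977.
cos(β/2)=0.968565, sin(β/2)=0.248760
d^3_{-3,2}: single k=5 term ⇒ +0.002260;  D = +0.001371-0.001797i
d^3_{-2,2}: k∈[4..5] ⇒ +0.017962 -0.000237 = +0.017725;  D = -0.016564+0.006310i
d^3_{-1,2}: k∈[3..4] ⇒ +0.088462 -0.002918 = +0.085545;  D = +0.083988+0.016248i
d^3_{0,2}: k∈[2..3] ⇒ +0.298289 -0.019676 = +0.278613;  D = -0.204580-0.189136i
d^3_{1,2}: k∈[1..2] ⇒ +0.670540 -0.088462 = +0.582078;  D = +0.154984+0.561066i
d^3_{2,2}: k∈[0..1] ⇒ +0.825606 -0.272300 = +0.553307;  D = +0.155875-0.530896i
d^3_{3,2}: single k=0 term ⇒ -0.519398;  D = +0.387000-0.346418i
Y_3^{m'}(θ=2.7211,φ=4.2153) and Σ D·Y over m':
  (+0.0014-0.0018i)·(+0.0283-0.0023i)  (-0.0166+0.0063i)·(+0.0848+0.1303i)  (+0.0840+0.0162i)·(-0.1992+0.3672i)  (-0.2046-0.1891i)·(-0.3975+0.0000i)  (+0.1550+0.5611i)·(+0.1992+0.3672i)  (+0.1559-0.5309i)·(+0.0848-0.1303i)  (+0.3870-0.3464i)·(-0.0283-0.0023i)
Y_3^2(R⁻¹ n̂) = -0.186437+0.213418i

Re=-0.1864 Im=0.2134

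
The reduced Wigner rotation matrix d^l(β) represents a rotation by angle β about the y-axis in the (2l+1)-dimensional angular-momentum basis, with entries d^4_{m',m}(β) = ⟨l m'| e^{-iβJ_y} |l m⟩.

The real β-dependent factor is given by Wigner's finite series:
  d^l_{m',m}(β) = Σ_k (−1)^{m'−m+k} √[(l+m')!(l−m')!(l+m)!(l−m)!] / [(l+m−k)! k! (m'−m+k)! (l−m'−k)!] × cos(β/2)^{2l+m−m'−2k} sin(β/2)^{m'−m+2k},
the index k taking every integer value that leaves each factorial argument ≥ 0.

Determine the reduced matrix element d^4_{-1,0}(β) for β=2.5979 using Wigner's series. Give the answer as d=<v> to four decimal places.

d^4_{-1,0}(β=2.5979) via Wigner's sum:
c=cos(2.5979/2)=0.268510, s=sin(2.5979/2)=0.963277; N=√[6·120·24·24]=643.987578
The bounds max(0,m−m')=1 and min(l+m,l−m')=4 give 4 terms
  k=1: (−1)^0·643.9876/(144)·0.2685^7·0.9633^1 = +0.000434
  k=2: (−1)^1·643.9876/(24)·0.2685^5·0.9633^3 = -0.033475
  k=3: (−1)^2·643.9876/(24)·0.2685^3·0.9633^5 = +0.430829
  k=4: (−1)^3·643.9876/(144)·0.2685^1·0.9633^7 = -0.924132
d^4_{-1,0}(2.5979) = +0.000434 -0.033475 +0.430829 -0.924132 = -0.526344

d=-0.5263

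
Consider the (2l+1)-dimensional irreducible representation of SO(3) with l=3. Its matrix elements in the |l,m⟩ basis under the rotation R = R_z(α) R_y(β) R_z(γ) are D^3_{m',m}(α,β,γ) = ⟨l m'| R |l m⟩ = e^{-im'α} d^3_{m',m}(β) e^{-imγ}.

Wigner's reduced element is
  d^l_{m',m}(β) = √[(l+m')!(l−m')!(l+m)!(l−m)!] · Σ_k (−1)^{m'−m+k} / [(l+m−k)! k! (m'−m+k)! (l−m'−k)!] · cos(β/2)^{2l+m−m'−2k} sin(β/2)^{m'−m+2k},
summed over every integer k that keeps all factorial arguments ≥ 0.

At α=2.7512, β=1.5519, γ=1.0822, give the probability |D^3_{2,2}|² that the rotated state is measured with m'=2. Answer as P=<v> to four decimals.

P=0.2544

D^3_{2,2}(2.7512,1.5519,1.0822) = e^{-i·2·2.7512}·d^3_{2,2}(1.5519)·e^{-i·2·1.0822}. Compute d first:
Half-angle: c=0.713756, s=0.700394. N=√(120·1·120·1)=120.000000
The bounds max(0,m−m')=0 and min(l+m,l−m')=1 give 2 terms
  k=0: (−1)^0·120.0000/(120)·0.7138^6·0.7004^0 = +0.132220
  k=1: (−1)^1·120.0000/(24)·0.7138^4·0.7004^2 = -0.636582
d^3_{2,2}(1.5519) = +0.132220 -0.636582 = -0.504362
|D^3_{2,2}|² = |d^3_{2,2}(β)|² = (-0.504362)² = 0.254381 (the z-rotation phases have unit modulus)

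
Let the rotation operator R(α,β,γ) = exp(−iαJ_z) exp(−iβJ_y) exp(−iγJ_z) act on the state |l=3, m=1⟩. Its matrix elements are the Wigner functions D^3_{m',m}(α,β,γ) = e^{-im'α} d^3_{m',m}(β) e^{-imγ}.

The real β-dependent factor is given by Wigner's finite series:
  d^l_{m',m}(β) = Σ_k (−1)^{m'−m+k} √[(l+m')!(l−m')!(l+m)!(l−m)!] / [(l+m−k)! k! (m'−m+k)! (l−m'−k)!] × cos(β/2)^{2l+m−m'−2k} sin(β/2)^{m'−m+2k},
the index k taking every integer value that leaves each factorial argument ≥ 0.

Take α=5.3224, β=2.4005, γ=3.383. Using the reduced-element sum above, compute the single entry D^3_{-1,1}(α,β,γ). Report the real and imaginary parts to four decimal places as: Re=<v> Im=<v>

Re=0.0167 Im=-0.0433

Split into d^3_{-1,1}(β=2.4005) × two z-phases.
c=cos(2.4005/2)=0.362125, s=sin(2.4005/2)=0.932130; N=√[2·24·24·2]=48.000000
k∈{2,3,4} keeps every argument non-negative
  k=2: (−1)^0·48.0000/(8)·0.3621^4·0.9321^2 = +0.089647
  k=3: (−1)^1·48.0000/(6)·0.3621^2·0.9321^4 = -0.791975
  k=4: (−1)^2·48.0000/(48)·0.3621^0·0.9321^6 = +0.655931
d^3_{-1,1}(2.4005) = +0.089647 -0.791975 +0.655931 = -0.046397
D = (+0.572876-0.819642i)·(-0.046397)·(-0.971002+0.239069i) = +0.016718-0.043281i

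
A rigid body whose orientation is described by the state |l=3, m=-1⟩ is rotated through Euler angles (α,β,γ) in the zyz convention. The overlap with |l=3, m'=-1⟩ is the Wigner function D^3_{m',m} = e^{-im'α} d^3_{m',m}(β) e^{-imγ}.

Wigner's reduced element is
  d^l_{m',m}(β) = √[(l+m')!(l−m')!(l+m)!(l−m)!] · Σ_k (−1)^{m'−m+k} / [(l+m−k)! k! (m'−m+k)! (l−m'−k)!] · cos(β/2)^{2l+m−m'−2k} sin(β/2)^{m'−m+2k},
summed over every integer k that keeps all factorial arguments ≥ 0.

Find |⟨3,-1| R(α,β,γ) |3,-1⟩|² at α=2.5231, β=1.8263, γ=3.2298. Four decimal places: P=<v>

D^3_{-1,-1}(2.5231,1.8263,3.2298) = e^{-i·-1·2.5231}·d^3_{-1,-1}(1.8263)·e^{-i·-1·3.2298}. Compute d first:
c=cos(1.8263/2)=0.611256, s=sin(1.8263/2)=0.791433; N=√[2·24·2·24]=48.000000
Admissible k: 0..2 (factorial args all ≥0)
  k=0: (−1)^0·48.0000/(48)·0.6113^6·0.7914^0 = +0.052160
  k=1: (−1)^1·48.0000/(6)·0.6113^4·0.7914^2 = -0.699536
  k=2: (−1)^2·48.0000/(8)·0.6113^2·0.7914^4 = +0.879537
d^3_{-1,-1}(1.8263) = +0.052160 -0.699536 +0.879537 = +0.232161
|D^3_{-1,-1}|² = |d^3_{-1,-1}(β)|² = (+0.232161)² = 0.053899 (the z-rotation phases have unit modulus)

P=0.0539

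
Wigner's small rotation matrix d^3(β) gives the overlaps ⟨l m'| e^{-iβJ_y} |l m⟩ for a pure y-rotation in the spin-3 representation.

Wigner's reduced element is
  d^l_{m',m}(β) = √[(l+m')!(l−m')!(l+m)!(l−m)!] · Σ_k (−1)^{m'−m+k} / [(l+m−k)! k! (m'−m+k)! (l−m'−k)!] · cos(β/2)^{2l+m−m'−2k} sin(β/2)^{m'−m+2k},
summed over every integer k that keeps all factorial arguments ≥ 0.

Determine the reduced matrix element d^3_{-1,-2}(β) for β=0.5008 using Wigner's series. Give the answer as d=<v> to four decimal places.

d=-0.5813

d^3_{-1,-2}(β=0.5008) via Wigner's sum:
With c≡cos(β/2)=0.968813 and s≡sin(β/2)=0.247792, N=[2·24·1·120]^{1/2}=75.894664
k∈{0,1} keeps every argument non-negative
  k=0: (−1)^1·75.8947/(24)·0.9688^5·0.2478^1 = -0.668786
  k=1: (−1)^2·75.8947/(12)·0.9688^3·0.2478^3 = +0.087500
d^3_{-1,-2}(0.5008) = -0.668786 +0.087500 = -0.581286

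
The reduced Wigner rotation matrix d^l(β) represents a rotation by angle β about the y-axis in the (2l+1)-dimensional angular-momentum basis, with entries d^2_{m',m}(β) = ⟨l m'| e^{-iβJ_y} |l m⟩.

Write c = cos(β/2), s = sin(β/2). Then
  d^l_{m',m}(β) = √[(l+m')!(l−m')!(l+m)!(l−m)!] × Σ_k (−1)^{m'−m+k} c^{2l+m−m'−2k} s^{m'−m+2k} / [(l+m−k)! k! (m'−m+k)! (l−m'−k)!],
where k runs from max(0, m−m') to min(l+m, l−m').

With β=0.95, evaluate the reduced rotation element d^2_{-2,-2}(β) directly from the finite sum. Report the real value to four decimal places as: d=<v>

d^2_{-2,-2}(β=0.95) via Wigner's sum:
Half-angle: c=0.889293, s=0.457338. N=√(1·24·1·24)=24.000000
The bounds max(0,m−m')=0 and min(l+m,l−m')=0 give 1 term
  k=0: (−1)^0·24.0000/(24)·0.8893^4·0.4573^0 = +0.625430
d^2_{-2,-2}(0.95) = +0.625430

d=0.6254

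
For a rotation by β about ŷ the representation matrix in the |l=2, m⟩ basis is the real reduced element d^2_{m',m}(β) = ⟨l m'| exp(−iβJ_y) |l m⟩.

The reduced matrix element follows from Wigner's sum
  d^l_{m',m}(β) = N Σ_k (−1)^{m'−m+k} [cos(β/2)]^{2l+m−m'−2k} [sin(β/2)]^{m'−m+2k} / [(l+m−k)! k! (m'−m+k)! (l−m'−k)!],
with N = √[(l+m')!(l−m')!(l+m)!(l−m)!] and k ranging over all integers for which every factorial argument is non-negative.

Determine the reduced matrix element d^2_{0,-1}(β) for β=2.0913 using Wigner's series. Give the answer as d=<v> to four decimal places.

d=0.5284

d^2_{0,-1}(β=2.0913) via Wigner's sum:
c=cos(2.0913/2)=0.501340, s=sin(2.0913/2)=0.865251; N=√[2·2·1·6]=4.898979
k∈{0,1} keeps every argument non-negative
  k=0: (−1)^1·4.8990/(2)·0.5013^3·0.8653^1 = -0.267063
  k=1: (−1)^2·4.8990/(2)·0.5013^1·0.8653^3 = +0.795488
d^2_{0,-1}(2.0913) = -0.267063 +0.795488 = +0.528425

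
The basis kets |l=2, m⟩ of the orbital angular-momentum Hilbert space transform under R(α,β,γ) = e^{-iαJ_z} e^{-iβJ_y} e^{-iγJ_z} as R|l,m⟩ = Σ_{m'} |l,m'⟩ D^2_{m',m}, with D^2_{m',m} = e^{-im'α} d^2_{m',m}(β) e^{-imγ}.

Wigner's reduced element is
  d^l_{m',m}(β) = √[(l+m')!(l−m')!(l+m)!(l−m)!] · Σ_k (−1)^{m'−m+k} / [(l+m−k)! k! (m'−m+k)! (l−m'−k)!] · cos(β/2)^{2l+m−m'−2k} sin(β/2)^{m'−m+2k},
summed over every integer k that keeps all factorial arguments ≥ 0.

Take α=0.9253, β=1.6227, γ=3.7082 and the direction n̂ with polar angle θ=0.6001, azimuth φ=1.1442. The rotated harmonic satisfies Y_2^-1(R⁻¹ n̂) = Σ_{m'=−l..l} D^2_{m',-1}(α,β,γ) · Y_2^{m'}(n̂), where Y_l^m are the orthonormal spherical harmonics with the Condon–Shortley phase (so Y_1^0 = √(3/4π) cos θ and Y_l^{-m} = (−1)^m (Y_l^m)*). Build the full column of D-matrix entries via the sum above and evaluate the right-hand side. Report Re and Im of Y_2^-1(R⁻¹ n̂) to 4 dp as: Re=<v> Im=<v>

Need the full column D^2_{m',-1} for m'=−2..2 at α=0.9253, β=1.6227, γ=3.7082.
cos(β/2)=0.688520, sin(β/2)=0.725217
d^2_{-2,-1}: single k=1 term ⇒ +0.473421;  D = +0.354549-0.313725i
d^2_{-1,-1}: k∈[0..1] ⇒ +0.224733 -0.747981 = -0.523249;  D = +0.041236+0.521621i
d^2_{0,-1}: k∈[0..1] ⇒ -0.579820 +0.643275 = +0.063455;  D = -0.053538-0.034061i
d^2_{1,-1}: k∈[0..1] ⇒ +0.747981 -0.276613 = +0.471368;  D = -0.441369+0.165474i
d^2_{2,-1}: single k=0 term ⇒ -0.525232;  D = +0.148582-0.503778i
Y_2^{m'}(θ=0.6001,φ=1.1442) and Σ D·Y over m':
  (+0.3545-0.3137i)·(-0.0810-0.0928i)  (+0.0412+0.5216i)·(+0.1490-0.3278i)  (-0.0535-0.0341i)·(+0.3290+0.0000i)  (-0.4414+0.1655i)·(-0.1490-0.3278i)  (+0.1486-0.5038i)·(-0.0810+0.0928i)
Y_2^-1(R⁻¹ n̂) = +0.256382+0.220116i

Re=0.2564 Im=0.2201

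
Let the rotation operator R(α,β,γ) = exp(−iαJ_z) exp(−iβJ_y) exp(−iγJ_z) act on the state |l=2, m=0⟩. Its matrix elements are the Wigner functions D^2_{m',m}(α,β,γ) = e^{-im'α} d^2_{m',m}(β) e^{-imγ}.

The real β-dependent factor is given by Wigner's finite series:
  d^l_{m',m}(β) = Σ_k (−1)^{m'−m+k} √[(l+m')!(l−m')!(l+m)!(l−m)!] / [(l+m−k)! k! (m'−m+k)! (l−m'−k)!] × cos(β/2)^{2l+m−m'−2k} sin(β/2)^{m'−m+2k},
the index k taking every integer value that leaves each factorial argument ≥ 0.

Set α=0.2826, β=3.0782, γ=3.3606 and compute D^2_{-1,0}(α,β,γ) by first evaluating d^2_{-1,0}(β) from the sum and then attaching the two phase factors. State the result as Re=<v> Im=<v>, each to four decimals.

First d^2_{-1,0}(β=3.0782), then the phase factors e^{-i(-1)α} and e^{-i(0)γ}:
With c≡cos(β/2)=0.031691 and s≡sin(β/2)=0.999498, N=[1·6·2·2]^{1/2}=4.898979
k: max(0,(0)−(-1))=1 … min(2+(0),2−(-1))=2
  k=1: (−1)^0·4.8990/(2)·0.0317^3·0.9995^1 = +0.000078
  k=2: (−1)^1·4.8990/(2)·0.0317^1·0.9995^3 = -0.077510
d^2_{-1,0}(3.0782) = +0.000078 -0.077510 = -0.077432
Attach z-rotation phases: D = e^{-i(-1)(0.2826)}·(-0.077432)·e^{-i(0)(3.3606)} = -0.074361-0.021592i

Re=-0.0744 Im=-0.0216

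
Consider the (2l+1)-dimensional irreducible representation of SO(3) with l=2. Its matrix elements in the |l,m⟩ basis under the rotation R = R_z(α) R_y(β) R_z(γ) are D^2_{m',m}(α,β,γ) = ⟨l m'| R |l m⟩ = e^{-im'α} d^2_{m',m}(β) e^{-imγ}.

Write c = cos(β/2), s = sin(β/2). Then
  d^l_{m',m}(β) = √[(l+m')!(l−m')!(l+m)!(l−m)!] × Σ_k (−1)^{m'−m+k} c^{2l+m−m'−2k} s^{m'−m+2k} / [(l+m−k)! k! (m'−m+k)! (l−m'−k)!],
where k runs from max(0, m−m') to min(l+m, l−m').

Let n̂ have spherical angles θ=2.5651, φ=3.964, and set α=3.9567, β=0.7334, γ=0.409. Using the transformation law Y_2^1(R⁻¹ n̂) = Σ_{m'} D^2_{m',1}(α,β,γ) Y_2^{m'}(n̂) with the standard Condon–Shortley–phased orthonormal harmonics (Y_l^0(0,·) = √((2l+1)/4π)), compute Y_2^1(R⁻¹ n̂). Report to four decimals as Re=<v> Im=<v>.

Need the full column D^2_{m',1} for m'=−2..2 at α=3.9567, β=0.7334, γ=0.409.
cos(β/2)=0.933516, sin(β/2)=0.358537
d^2_{-2,1}: single k=3 term ⇒ +0.086050;  D = +0.029473+0.080846i
d^2_{-1,1}: k∈[2..3] ⇒ +0.336072 -0.016525 = +0.319547;  D = -0.293557-0.126233i
d^2_{0,1}: k∈[1..2] ⇒ +0.714454 -0.105390 = +0.609064;  D = +0.558828-0.242220i
d^2_{1,1}: k∈[0..1] ⇒ +0.759427 -0.336072 = +0.423356;  D = -0.143850+0.398167i
d^2_{2,1}: single k=0 term ⇒ -0.583349;  D = +0.263368+0.520513i
Y_2^{m'}(θ=2.5651,φ=3.964) and Σ D·Y over m':
  (+0.0295+0.0808i)·(-0.0085-0.1145i)  (-0.2936-0.1262i)·(+0.2402-0.2587i)  (+0.5588-0.2422i)·(+0.3497+0.0000i)  (-0.1439+0.3982i)·(-0.2402-0.2587i)  (+0.2634+0.5205i)·(-0.0085+0.1145i)
Y_2^1(R⁻¹ n̂) = +0.176977-0.075845i

Re=0.1770 Im=-0.0758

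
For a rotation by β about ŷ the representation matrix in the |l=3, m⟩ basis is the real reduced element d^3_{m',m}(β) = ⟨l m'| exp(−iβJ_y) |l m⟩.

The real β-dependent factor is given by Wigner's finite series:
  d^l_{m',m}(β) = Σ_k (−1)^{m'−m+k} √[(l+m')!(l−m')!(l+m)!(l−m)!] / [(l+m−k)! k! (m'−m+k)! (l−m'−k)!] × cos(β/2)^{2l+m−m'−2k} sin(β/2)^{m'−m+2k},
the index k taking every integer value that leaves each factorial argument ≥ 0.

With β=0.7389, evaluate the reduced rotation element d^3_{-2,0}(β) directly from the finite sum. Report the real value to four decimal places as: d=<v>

d=0.4591

d^3_{-2,0}(β=0.7389) via Wigner's sum:
Half-angle: c=0.932526, s=0.361103. N=√(1·120·6·6)=65.726707
Admissible k: 2..3 (factorial args all ≥0)
  k=2: (−1)^0·65.7267/(12)·0.9325^4·0.3611^2 = +0.540090
  k=3: (−1)^1·65.7267/(12)·0.9325^2·0.3611^4 = -0.080985
d^3_{-2,0}(0.7389) = +0.540090 -0.080985 = +0.459105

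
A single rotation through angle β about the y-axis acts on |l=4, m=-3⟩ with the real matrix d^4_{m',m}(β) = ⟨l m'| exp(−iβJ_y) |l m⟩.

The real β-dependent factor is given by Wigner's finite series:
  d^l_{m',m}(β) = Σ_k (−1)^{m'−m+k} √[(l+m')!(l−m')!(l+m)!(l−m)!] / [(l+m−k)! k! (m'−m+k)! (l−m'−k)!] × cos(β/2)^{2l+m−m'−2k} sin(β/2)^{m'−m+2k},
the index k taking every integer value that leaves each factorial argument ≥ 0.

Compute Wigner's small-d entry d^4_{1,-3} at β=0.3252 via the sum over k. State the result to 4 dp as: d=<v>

d^4_{1,-3}(β=0.3252) via Wigner's sum:
c=cos(0.3252/2)=0.986810, s=sin(0.3252/2)=0.161884; N=√[120·6·1·5040]=1904.940944
Admissible k: 0..1 (factorial args all ≥0)
  k=0: (−1)^4·1904.9409/(144)·0.9868^4·0.1619^4 = +0.008615
  k=1: (−1)^5·1904.9409/(240)·0.9868^2·0.1619^6 = -0.000139
d^4_{1,-3}(0.3252) = +0.008615 -0.000139 = +0.008476

d=0.0085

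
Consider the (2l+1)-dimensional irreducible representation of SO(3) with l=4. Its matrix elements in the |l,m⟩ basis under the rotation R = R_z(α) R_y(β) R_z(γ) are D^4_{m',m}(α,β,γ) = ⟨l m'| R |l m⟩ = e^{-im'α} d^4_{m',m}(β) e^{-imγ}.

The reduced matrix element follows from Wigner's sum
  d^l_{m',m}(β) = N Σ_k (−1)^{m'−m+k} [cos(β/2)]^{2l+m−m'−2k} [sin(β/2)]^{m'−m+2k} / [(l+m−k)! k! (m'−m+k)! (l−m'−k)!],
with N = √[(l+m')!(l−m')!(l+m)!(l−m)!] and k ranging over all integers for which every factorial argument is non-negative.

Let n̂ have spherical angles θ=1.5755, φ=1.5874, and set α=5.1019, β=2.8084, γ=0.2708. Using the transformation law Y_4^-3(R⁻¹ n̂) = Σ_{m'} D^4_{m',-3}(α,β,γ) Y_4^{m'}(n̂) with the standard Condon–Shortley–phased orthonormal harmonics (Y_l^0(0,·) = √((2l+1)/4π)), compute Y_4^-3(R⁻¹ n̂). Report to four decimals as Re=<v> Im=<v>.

Need the full column D^4_{m',-3} for m'=−4..4 at α=5.1019, β=2.8084, γ=0.2708.
cos(β/2)=0.165827, sin(β/2)=0.986155
d^4_{-4,-3}: single k=1 term ⇒ +0.000010;  D = -0.000007+0.000007i
d^4_{-3,-3}: k∈[0..1] ⇒ +0.000001 -0.000142 = -0.000141;  D = +0.000129+0.000056i
d^4_{-2,-3}: k∈[0..1] ⇒ -0.000013 +0.001350 = +0.001337;  D = +0.000028-0.001337i
d^4_{-1,-3}: k∈[0..1] ⇒ +0.000161 -0.009461 = -0.009300;  D = -0.008674+0.003353i
d^4_{0,-3}: k∈[0..1] ⇒ -0.001423 +0.050322 = +0.048899;  D = +0.033630+0.035497i
d^4_{1,-3}: k∈[0..1] ⇒ +0.009461 -0.200748 = -0.191287;  D = +0.078504-0.174436i
d^4_{2,-3}: k∈[0..1] ⇒ -0.047739 +0.562775 = +0.515036;  D = -0.514749-0.017188i
d^4_{3,-3}: k∈[0..1] ⇒ +0.177043 -0.894460 = -0.717418;  D = +0.250129+0.672401i
d^4_{4,-3}: single k=0 term ⇒ -0.425418;  D = -0.312534+0.288623i
Y_4^{m'}(θ=1.5755,φ=1.5874) and Σ D·Y over m':
  (-0.0000+0.0000i)·(+0.4415-0.0294i)  (+0.0001+0.0001i)·(-0.0003-0.0059i)  (+0.0000-0.0013i)·(+0.3343-0.0111i)  (-0.0087+0.0034i)·(-0.0001-0.0067i)  (+0.0336+0.0355i)·(+0.3173+0.0000i)  (+0.0785-0.1744i)·(+0.0001-0.0067i)  (-0.5147-0.0172i)·(+0.3343+0.0111i)  (+0.2501+0.6724i)·(+0.0003-0.0059i)  (-0.3125+0.2886i)·(+0.4415+0.0294i)
Y_4^-3(R⁻¹ n̂) = -0.304794+0.115856i

Re=-0.3048 Im=0.1159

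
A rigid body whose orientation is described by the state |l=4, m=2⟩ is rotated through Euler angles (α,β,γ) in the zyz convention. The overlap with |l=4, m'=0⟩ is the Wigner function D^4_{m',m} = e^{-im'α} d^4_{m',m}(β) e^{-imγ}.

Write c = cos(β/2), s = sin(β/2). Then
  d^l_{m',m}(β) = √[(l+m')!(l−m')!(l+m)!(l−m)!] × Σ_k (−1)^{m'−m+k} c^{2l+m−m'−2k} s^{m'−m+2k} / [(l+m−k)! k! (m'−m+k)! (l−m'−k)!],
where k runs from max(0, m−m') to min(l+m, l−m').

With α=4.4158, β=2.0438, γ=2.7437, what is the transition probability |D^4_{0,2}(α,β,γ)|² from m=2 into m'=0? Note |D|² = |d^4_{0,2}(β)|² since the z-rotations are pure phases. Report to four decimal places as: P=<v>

P=0.0201

D^4_{0,2}(4.4158,2.0438,2.7437) = e^{-i·0·4.4158}·d^4_{0,2}(2.0438)·e^{-i·2·2.7437}. Compute d first:
c=cos(2.0438/2)=0.521746, s=sin(2.0438/2)=0.853101; N=√[24·24·720·2]=910.735966
k: max(0,(2)−(0))=2 … min(4+(2),4−(0))=4
  k=2: (−1)^0·910.7360/(96)·0.5217^6·0.8531^2 = +0.139276
  k=3: (−1)^1·910.7360/(36)·0.5217^4·0.8531^4 = -0.992952
  k=4: (−1)^2·910.7360/(96)·0.5217^2·0.8531^6 = +0.995501
d^4_{0,2}(2.0438) = +0.139276 -0.992952 +0.995501 = +0.141826
|D^4_{0,2}|² = |d^4_{0,2}(β)|² = (+0.141826)² = 0.020115 (the z-rotation phases have unit modulus)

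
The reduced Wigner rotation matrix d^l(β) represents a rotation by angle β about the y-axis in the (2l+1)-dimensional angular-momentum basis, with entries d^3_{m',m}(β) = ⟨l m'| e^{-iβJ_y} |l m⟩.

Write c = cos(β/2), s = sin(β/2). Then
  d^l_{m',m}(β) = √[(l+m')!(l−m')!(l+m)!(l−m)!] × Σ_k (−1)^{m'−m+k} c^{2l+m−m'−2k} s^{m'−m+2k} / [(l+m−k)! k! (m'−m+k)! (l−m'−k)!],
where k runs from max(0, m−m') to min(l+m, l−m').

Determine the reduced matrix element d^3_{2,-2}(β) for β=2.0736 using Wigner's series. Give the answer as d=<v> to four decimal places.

d=0.3043

d^3_{2,-2}(β=2.0736) via Wigner's sum:
Half-angle: c=0.508977, s=0.860780. N=√(120·1·1·120)=120.000000
k∈{0,1} keeps every argument non-negative
  k=0: (−1)^4·120.0000/(24)·0.5090^2·0.8608^4 = +0.711108
  k=1: (−1)^5·120.0000/(120)·0.5090^0·0.8608^6 = -0.406774
d^3_{2,-2}(2.0736) = +0.711108 -0.406774 = +0.304334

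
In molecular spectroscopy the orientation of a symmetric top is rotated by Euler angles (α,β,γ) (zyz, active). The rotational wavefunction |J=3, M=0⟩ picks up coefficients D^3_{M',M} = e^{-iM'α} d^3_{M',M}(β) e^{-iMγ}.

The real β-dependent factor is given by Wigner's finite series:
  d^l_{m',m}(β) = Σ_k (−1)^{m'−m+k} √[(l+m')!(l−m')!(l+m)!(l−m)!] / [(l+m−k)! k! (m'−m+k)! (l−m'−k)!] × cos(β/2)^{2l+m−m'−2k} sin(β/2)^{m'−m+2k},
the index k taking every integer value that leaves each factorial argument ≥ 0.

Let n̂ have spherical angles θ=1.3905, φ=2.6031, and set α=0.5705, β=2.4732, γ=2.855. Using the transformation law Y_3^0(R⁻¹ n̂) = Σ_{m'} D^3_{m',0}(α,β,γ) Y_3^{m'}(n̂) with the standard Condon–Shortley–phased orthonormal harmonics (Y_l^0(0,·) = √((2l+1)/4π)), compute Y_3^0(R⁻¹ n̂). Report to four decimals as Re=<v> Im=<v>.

Need the full column D^3_{m',0} for m'=−3..3 at α=0.5705, β=2.4732, γ=2.855.
cos(β/2)=0.328010, sin(β/2)=0.944674
d^3_{-3,0}: single k=3 term ⇒ +0.133052;  D = -0.018659+0.131738i
d^3_{-2,0}: k∈[2..3] ⇒ +0.056581 -0.469314 = -0.412732;  D = -0.171980-0.375195i
d^3_{-1,0}: k∈[1..3] ⇒ +0.012425 -0.309186 +0.854846 = +0.558086;  D = +0.469703+0.301396i
d^3_{0,0}: k∈[0..3] ⇒ +0.001245 -0.092973 +0.771161 -0.710710 = -0.031276;  D = -0.031276+0.000000i
d^3_{1,0}: k∈[0..2] ⇒ -0.012425 +0.309186 -0.854846 = -0.558086;  D = -0.469703+0.301396i
d^3_{2,0}: k∈[0..1] ⇒ +0.056581 -0.469314 = -0.412732;  D = -0.171980+0.375195i
d^3_{3,0}: single k=0 term ⇒ -0.133052;  D = +0.018659+0.131738i
Y_3^{m'}(θ=1.3905,φ=2.6031) and Σ D·Y over m':
  (-0.0187+0.1317i)·(+0.0177-0.3969i)  (-0.1720-0.3752i)·(+0.0841+0.1562i)  (+0.4697+0.3014i)·(+0.2291+0.1368i)  (-0.0313+0.0000i)·(-0.1900+0.0000i)  (-0.4697+0.3014i)·(-0.2291+0.1368i)  (-0.1720+0.3752i)·(+0.0841-0.1562i)  (+0.0187+0.1317i)·(-0.0177-0.3969i)
Y_3^0(R⁻¹ n̂) = +0.330821+0.000000i

Re=0.3308 Im=0.0000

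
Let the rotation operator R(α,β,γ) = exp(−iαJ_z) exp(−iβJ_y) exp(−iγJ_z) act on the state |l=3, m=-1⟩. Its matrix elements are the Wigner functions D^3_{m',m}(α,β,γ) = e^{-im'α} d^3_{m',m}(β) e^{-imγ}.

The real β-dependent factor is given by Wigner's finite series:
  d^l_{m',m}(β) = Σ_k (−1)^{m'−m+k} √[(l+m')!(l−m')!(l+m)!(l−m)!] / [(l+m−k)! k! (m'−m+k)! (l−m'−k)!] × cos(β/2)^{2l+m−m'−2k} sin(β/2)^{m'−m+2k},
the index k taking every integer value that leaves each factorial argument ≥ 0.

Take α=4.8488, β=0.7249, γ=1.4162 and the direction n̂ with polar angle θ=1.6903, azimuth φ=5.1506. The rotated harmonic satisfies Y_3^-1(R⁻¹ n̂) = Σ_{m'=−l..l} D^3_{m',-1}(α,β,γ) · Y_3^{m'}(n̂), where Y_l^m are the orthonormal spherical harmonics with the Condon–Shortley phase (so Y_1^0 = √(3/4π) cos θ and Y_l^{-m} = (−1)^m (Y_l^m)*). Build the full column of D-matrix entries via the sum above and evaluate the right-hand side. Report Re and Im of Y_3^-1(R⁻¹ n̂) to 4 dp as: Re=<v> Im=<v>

Re=0.0607 Im=0.1078

Need the full column D^3_{m',-1} for m'=−3..3 at α=4.8488, β=0.7249, γ=1.4162.
cos(β/2)=0.935031, sin(β/2)=0.354566
d^3_{-3,-1}: single k=2 term ⇒ +0.372172;  D = -0.360172-0.093748i
d^3_{-2,-1}: k∈[1..2] ⇒ +0.801359 -0.230462 = +0.570897;  D = +0.067338-0.566912i
d^3_{-1,-1}: k∈[0..2] ⇒ +0.668276 -0.768756 +0.082907 = -0.017573;  D = -0.017570+0.000320i
d^3_{0,-1}: k∈[0..2] ⇒ -0.877845 +0.378688 -0.018151 = -0.517308;  D = -0.079656-0.511138i
d^3_{1,-1}: k∈[0..2] ⇒ +0.576567 -0.110543 +0.001987 = +0.468011;  D = -0.448333+0.134280i
d^3_{2,-1}: k∈[0..1] ⇒ -0.230462 +0.016570 = -0.213893;  D = +0.088663+0.194651i
d^3_{3,-1}: single k=0 term ⇒ +0.053516;  D = +0.045233-0.028601i
Y_3^{m'}(θ=1.6903,φ=5.1506) and Σ D·Y over m':
  (-0.3602-0.0937i)·(-0.3950-0.1035i)  (+0.0673-0.5669i)·(+0.0769-0.0923i)  (-0.0176+0.0003i)·(-0.1265-0.2699i)  (-0.0797-0.5111i)·(+0.1303+0.0000i)  (-0.4483+0.1343i)·(+0.1265-0.2699i)  (+0.0887+0.1947i)·(+0.0769+0.0923i)  (+0.0452-0.0286i)·(+0.3950-0.1035i)
Y_3^-1(R⁻¹ n̂) = +0.060657+0.107767i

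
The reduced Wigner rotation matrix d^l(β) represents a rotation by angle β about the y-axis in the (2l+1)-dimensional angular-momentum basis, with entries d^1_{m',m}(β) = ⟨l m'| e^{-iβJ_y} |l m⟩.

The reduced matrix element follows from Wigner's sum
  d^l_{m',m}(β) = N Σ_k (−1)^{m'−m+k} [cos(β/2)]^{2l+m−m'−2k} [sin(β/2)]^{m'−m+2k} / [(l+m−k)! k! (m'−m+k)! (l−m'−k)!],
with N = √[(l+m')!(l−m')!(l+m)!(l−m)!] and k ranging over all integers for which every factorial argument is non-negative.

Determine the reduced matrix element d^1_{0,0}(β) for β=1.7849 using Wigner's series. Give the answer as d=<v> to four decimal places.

d^1_{0,0}(β=1.7849) via Wigner's sum:
c=cos(1.7849/2)=0.627506, s=sin(1.7849/2)=0.778611; N=√[1·1·1·1]=1.000000
The bounds max(0,m−m')=0 and min(l+m,l−m')=1 give 2 terms
  k=0: (−1)^0·1.0000/(1)·0.6275^2·0.7786^0 = +0.393764
  k=1: (−1)^1·1.0000/(1)·0.6275^0·0.7786^2 = -0.606236
d^1_{0,0}(1.7849) = +0.393764 -0.606236 = -0.212472

d=-0.2125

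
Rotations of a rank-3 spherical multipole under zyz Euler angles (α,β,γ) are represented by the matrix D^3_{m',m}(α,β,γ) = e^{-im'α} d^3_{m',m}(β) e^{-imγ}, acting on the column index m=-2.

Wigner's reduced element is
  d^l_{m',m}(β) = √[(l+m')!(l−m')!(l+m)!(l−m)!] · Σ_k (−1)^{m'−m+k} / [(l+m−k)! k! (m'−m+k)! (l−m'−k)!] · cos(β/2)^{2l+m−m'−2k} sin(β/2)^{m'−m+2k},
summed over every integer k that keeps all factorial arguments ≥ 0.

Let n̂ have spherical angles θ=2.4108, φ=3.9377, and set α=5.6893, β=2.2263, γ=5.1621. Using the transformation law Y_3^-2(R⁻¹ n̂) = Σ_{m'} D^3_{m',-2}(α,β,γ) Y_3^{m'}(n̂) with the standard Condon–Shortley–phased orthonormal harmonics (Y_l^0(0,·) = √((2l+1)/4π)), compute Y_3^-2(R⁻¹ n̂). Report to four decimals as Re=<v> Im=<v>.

Need the full column D^3_{m',-2} for m'=−3..3 at α=5.6893, β=2.2263, γ=5.1621.
cos(β/2)=0.441838, sin(β/2)=0.897095
d^3_{-3,-2}: single k=1 term ⇒ +0.037002;  D = -0.023512+0.028572i
d^3_{-2,-2}: k∈[0..1] ⇒ +0.007440 -0.153355 = -0.145915;  D = +0.139891-0.041494i
d^3_{-1,-2}: k∈[0..1] ⇒ -0.047770 +0.393853 = +0.346083;  D = -0.330054-0.104104i
d^3_{0,-2}: k∈[0..1] ⇒ +0.167992 -0.692532 = -0.524540;  D = +0.326297+0.410698i
d^3_{1,-2}: k∈[0..1] ⇒ -0.393853 +0.811811 = +0.417958;  D = -0.032355-0.416704i
d^3_{2,-2}: k∈[0..1] ⇒ +0.632193 -0.521231 = +0.110961;  D = +0.054787-0.096493i
d^3_{3,-2}: single k=0 term ⇒ -0.628826;  D = -0.563317+0.279456i
Y_3^{m'}(θ=2.4108,φ=3.9377) and Σ D·Y over m':
  (-0.0235+0.0286i)·(+0.0905+0.0849i)  (+0.1399-0.0415i)·(+0.0073+0.3390i)  (-0.3301-0.1041i)·(-0.2674+0.2732i)  (+0.3263+0.4107i)·(+0.0632+0.0000i)  (-0.0324-0.4167i)·(+0.2674+0.2732i)  (+0.0548-0.0965i)·(+0.0073-0.3390i)  (-0.5633+0.2795i)·(-0.0905+0.0849i)
Y_3^-2(R⁻¹ n̂) = +0.248035-0.201322i

Re=0.2480 Im=-0.2013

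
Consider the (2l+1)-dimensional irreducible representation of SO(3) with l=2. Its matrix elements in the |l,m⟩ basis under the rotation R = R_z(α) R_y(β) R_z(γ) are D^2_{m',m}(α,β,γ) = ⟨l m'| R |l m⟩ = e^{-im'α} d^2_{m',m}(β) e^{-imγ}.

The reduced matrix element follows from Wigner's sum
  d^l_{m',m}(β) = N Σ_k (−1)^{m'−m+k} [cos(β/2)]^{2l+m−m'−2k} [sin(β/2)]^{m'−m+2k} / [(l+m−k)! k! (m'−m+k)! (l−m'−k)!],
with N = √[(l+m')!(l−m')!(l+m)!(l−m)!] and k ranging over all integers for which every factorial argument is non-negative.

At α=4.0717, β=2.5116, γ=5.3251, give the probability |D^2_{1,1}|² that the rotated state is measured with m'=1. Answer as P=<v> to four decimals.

D^2_{1,1}(4.0717,2.5116,5.3251) = e^{-i·1·4.0717}·d^2_{1,1}(2.5116)·e^{-i·1·5.3251}. Compute d first:
c=cos(2.5116/2)=0.309813, s=sin(2.5116/2)=0.950798; N=√[6·1·6·1]=6.000000
k∈{0,1} keeps every argument non-negative
  k=0: (−1)^0·6.0000/(6)·0.3098^4·0.9508^0 = +0.009213
  k=1: (−1)^1·6.0000/(2)·0.3098^2·0.9508^2 = -0.260313
d^2_{1,1}(2.5116) = +0.009213 -0.260313 = -0.251100
|D^2_{1,1}|² = |d^2_{1,1}(β)|² = (-0.251100)² = 0.063051 (the z-rotation phases have unit modulus)

P=0.0631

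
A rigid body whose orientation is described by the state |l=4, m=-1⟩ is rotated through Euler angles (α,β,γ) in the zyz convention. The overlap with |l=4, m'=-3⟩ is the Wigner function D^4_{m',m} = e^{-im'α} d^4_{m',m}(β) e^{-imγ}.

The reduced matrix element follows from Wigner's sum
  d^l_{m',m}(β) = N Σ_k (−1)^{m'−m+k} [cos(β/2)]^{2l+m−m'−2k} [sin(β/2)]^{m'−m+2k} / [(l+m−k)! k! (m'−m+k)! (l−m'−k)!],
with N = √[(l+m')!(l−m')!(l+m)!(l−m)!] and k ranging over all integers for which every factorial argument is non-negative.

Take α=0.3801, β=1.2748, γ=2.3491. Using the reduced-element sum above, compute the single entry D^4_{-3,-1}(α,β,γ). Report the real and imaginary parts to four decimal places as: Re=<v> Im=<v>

Re=-0.0613 Im=-0.0222

First d^4_{-3,-1}(β=1.2748), then the phase factors e^{-i(-3)α} and e^{-i(-1)γ}:
With c≡cos(β/2)=0.803646 and s≡sin(β/2)=0.595108, N=[1·5040·6·120]^{1/2}=1904.940944
k: max(0,(-1)−(-3))=2 … min(4+(-1),4−(-3))=3
  k=2: (−1)^0·1904.9409/(240)·0.8036^6·0.5951^2 = +0.757268
  k=3: (−1)^1·1904.9409/(144)·0.8036^4·0.5951^4 = -0.692087
d^4_{-3,-1}(1.2748) = +0.757268 -0.692087 = +0.065181
Phases: e^{-i·(-3)·0.3801}=+0.417322+0.908759i, e^{-i·(-1)·2.3491}=-0.702072+0.712106i ⇒ D=-0.061278-0.022216i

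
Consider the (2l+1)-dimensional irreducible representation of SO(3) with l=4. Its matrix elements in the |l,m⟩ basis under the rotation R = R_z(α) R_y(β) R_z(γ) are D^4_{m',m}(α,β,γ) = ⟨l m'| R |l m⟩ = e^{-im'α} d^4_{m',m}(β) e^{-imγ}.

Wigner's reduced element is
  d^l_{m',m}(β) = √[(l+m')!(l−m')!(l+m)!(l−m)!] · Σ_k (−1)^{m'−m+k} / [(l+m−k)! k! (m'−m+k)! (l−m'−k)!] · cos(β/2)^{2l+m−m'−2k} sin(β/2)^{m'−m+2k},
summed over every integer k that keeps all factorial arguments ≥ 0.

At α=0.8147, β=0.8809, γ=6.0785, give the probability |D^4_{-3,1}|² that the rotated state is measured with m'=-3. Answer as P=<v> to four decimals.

P=0.0643

First d^4_{-3,1}(β=0.8809), then the phase factors e^{-i(-3)α} and e^{-i(1)γ}:
Half-angle: c=0.904560, s=0.426347. N=√(1·5040·120·6)=1904.940944
k: max(0,(1)−(-3))=4 … min(4+(1),4−(-3))=5
  k=4: (−1)^0·1904.9409/(144)·0.9046^4·0.4263^4 = +0.292630
  k=5: (−1)^1·1904.9409/(240)·0.9046^2·0.4263^6 = -0.039005
d^4_{-3,1}(0.8809) = +0.292630 -0.039005 = +0.253625
|D^4_{-3,1}|² = |d^4_{-3,1}(β)|² = (+0.253625)² = 0.064326 (the z-rotation phases have unit modulus)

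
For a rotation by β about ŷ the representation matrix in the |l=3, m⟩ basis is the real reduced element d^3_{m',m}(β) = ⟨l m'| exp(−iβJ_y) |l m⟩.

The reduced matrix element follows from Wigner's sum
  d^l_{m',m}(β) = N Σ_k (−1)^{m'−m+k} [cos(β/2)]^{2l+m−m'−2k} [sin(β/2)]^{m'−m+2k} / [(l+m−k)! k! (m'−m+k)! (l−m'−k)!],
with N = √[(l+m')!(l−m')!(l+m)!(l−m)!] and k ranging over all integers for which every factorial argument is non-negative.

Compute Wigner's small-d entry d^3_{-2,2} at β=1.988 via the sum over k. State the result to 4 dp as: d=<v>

d^3_{-2,2}(β=1.988) via Wigner's sum:
Half-angle: c=0.545341, s=0.838214. N=√(1·120·120·1)=120.000000
The bounds max(0,m−m')=4 and min(l+m,l−m')=5 give 2 terms
  k=4: (−1)^0·120.0000/(24)·0.5453^2·0.8382^4 = +0.734052
  k=5: (−1)^1·120.0000/(120)·0.5453^0·0.8382^6 = -0.346840
d^3_{-2,2}(1.988) = +0.734052 -0.346840 = +0.387211

d=0.3872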